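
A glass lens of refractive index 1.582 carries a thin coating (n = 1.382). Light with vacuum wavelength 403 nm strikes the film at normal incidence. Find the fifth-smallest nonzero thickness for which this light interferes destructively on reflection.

Top surface (1.0 → 1.382): reflection off a higher-index medium gives a half-wave phase shift.
At the lower boundary (n = 1.382 to n = 1.582) the reflected ray undergoes a half-wave phase shift.
Net: no relative phase inversion (both shifts match).
For minimum reflection here: 2 n t = (m + ½) λ.
The fifth-smallest nonzero thickness corresponds to m = 4: t = (m + ½) λ / (2 n) = 4.50 × 403 / (2 × 1.382) = 656 nm.

656 nm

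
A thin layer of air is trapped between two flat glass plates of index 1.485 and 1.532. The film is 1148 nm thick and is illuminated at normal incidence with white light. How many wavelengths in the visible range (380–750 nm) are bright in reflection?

Ray reflecting at the top interface goes from n = 1.485 toward n = 1.0: no phase shift.
Ray reflecting at the bottom interface goes from n = 1.0 toward n = 1.532: a half-wave phase shift.
The two reflections differ by half a wavelength.
For maximum reflection here: 2 n t = (m + ½) λ.
λ = 2 n t / (m + ½) = 2296 / (m + ½) nm.
m=2: 918 nm (IR); m=3: 656 nm (visible); m=4: 510 nm (visible); m=5: 417 nm (visible); m=6: 353 nm (UV).

3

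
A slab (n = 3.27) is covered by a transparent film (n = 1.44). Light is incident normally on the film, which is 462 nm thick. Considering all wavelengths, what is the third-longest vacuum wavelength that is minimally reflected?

532 nm

Ray reflecting at the top interface goes from n = 1.0 toward n = 1.44: a half-wave phase shift.
At the lower boundary (n = 1.44 to n = 3.27) the reflected ray undergoes a half-wave phase shift.
Net: no relative phase inversion (both shifts match).
For dark reflection here: 2 n t = (m + ½) λ.
λ = 2 n t / (m + ½). The third-longest wavelength is m = 2: λ = 2 × 1.44 × 462 / 2.50 = 532 nm.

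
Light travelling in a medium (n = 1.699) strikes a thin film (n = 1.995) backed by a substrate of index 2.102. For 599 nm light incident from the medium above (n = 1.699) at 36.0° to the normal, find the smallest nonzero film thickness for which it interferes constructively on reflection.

Ray reflecting at the top interface goes from n = 1.699 toward n = 1.995: a half-wave phase shift.
Ray reflecting at the bottom interface goes from n = 1.995 toward n = 2.102: a half-wave phase shift.
The two reflections carry the same phase change, so no net offset.
So the condition for constructive reflection is 2 n t cos θ_r = m λ.
Snell's law: 1.699 sin 36.0° = 1.995 sin θ_r → sin θ_r = 0.501, cos θ_r = 0.866.
Minimum nonzero at m = 1: t = λ / (2 n cos θ_r) = 599 / (2 × 1.995 × 0.866) = 173 nm.

173 nm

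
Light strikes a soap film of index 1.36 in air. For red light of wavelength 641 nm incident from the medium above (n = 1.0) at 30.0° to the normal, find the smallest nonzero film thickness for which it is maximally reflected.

127 nm

Ray reflecting at the top interface goes from n = 1.0 toward n = 1.36: a half-wave phase shift.
Bottom surface (1.36 → 1.0): reflection off a lower-index medium gives no phase shift.
Exactly one π shift → a net half-wave offset.
So the condition for constructive reflection is 2 n t cos θ_r = (m + ½) λ.
Snell's law: 1.0 sin 30.0° = 1.36 sin θ_r → sin θ_r = 0.368, cos θ_r = 0.930.
Minimum at m = 0: t = λ / (4 n cos θ_r) = 641 / (4 × 1.36 × 0.930) = 127 nm.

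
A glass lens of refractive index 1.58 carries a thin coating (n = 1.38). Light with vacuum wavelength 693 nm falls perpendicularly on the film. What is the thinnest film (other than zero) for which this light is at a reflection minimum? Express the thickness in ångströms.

1255 Å

Ray reflecting at the top interface goes from n = 1.0 toward n = 1.38: a half-wave phase shift.
Ray reflecting at the bottom interface goes from n = 1.38 toward n = 1.58: a half-wave phase shift.
Zero or two π shifts → no net half-wave offset.
With no net inversion, destructive interference in reflection requires 2 n t = (m + ½) λ.
Minimum at m = 0: t = λ / (4 n) = 693 / (4 × 1.38) = 126 nm.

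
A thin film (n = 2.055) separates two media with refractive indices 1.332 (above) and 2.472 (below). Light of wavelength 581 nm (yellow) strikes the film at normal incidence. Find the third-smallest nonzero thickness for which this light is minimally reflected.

At the upper boundary (n = 1.332 to n = 2.055) the reflected ray undergoes a half-wave phase shift.
At the lower boundary (n = 2.055 to n = 2.472) the reflected ray undergoes a half-wave phase shift.
Zero or two π shifts → no net half-wave offset.
For weak reflection here: 2 n t = (m + ½) λ.
The third-smallest nonzero thickness corresponds to m = 2: t = (m + ½) λ / (2 n) = 2.50 × 581 / (2 × 2.055) = 353 nm.

353 nm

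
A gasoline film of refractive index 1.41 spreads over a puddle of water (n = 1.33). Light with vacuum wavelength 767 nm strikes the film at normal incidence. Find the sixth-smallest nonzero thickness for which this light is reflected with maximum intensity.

At the upper boundary (n = 1.0 to n = 1.41) the reflected ray undergoes a half-wave phase shift.
At the lower boundary (n = 1.41 to n = 1.33) the reflected ray undergoes no phase shift.
Net: one phase inversion between the two reflected rays.
So the condition for constructive reflection is 2 n t = (m + ½) λ.
The sixth-smallest nonzero thickness corresponds to m = 5: t = (m + ½) λ / (2 n) = 5.50 × 767 / (2 × 1.41) = 1496 nm.

1496 nm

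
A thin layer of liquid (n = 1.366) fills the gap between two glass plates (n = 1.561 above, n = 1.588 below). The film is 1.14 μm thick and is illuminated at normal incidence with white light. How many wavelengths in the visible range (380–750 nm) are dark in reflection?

4

At the upper boundary (n = 1.561 to n = 1.366) the reflected ray undergoes no phase shift.
Ray reflecting at the bottom interface goes from n = 1.366 toward n = 1.588: a half-wave phase shift.
Net: one phase inversion between the two reflected rays.
So the condition for destructive reflection is 2 n t = m λ.
λ = 2 n t / m = 3114 / m nm.
m=4: 779 nm (IR); m=5: 623 nm (visible); m=6: 519 nm (visible); m=7: 445 nm (visible); m=8: 389 nm (visible); m=9: 346 nm (UV).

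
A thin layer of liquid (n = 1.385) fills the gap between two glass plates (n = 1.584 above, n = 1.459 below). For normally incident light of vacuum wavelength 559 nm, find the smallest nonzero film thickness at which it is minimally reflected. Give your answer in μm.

At the upper boundary (n = 1.584 to n = 1.385) the reflected ray undergoes no phase shift.
Ray reflecting at the bottom interface goes from n = 1.385 toward n = 1.459: a half-wave phase shift.
The two reflections differ by half a wavelength.
So the condition for destructive reflection is 2 n t = m λ.
Minimum nonzero at m = 1: t = λ / (2 n) = 559 / (2 × 1.385) = 202 nm.

0.202 μm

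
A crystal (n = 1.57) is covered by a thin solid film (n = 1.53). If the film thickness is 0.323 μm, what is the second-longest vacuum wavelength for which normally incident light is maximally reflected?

494 nm

Top surface (1.0 → 1.53): reflection off a higher-index medium gives a half-wave phase shift.
Ray reflecting at the bottom interface goes from n = 1.53 toward n = 1.57: a half-wave phase shift.
Net: no relative phase inversion (both shifts match).
So the condition for constructive reflection is 2 n t = m λ.
λ = 2 n t / m. The second-longest wavelength is m = 2: λ = 2 × 1.53 × 323 / 2.00 = 494 nm.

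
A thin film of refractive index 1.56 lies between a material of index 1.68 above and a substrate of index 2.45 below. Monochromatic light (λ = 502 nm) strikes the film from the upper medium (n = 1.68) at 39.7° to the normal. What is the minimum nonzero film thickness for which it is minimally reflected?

Top surface (1.68 → 1.56): reflection off a lower-index medium gives no phase shift.
Bottom surface (1.56 → 2.45): reflection off a higher-index medium gives a half-wave phase shift.
Net: one phase inversion between the two reflected rays.
So the condition for destructive reflection is 2 n t cos θ_r = m λ.
Snell's law: 1.68 sin 39.7° = 1.56 sin θ_r → sin θ_r = 0.688, cos θ_r = 0.726.
Minimum nonzero at m = 1: t = λ / (2 n cos θ_r) = 502 / (2 × 1.56 × 0.726) = 222 nm.

222 nm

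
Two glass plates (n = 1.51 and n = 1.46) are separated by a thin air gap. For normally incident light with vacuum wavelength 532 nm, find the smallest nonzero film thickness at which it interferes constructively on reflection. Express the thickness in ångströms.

1330 Å

At the upper boundary (n = 1.51 to n = 1.0) the reflected ray undergoes no phase shift.
At the lower boundary (n = 1.0 to n = 1.46) the reflected ray undergoes a half-wave phase shift.
Exactly one π shift → a net half-wave offset.
So the condition for constructive reflection is 2 n t = (m + ½) λ.
Minimum at m = 0: t = λ / (4 n) = 532 / (4 × 1.0) = 133 nm.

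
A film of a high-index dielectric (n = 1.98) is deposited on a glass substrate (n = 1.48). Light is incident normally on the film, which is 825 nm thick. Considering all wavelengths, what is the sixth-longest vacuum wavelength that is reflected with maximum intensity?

Ray reflecting at the top interface goes from n = 1.0 toward n = 1.98: a half-wave phase shift.
Bottom surface (1.98 → 1.48): reflection off a lower-index medium gives no phase shift.
Net: one phase inversion between the two reflected rays.
With one net inversion, constructive interference in reflection requires 2 n t = (m + ½) λ.
λ = 2 n t / (m + ½). The sixth-longest wavelength is m = 5: λ = 2 × 1.98 × 825 / 5.50 = 594 nm.

594 nm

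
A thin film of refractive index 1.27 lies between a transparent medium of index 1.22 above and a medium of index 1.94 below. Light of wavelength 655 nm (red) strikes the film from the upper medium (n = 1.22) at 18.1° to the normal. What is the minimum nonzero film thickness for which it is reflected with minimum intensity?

Ray reflecting at the top interface goes from n = 1.22 toward n = 1.27: a half-wave phase shift.
At the lower boundary (n = 1.27 to n = 1.94) the reflected ray undergoes a half-wave phase shift.
Zero or two π shifts → no net half-wave offset.
For dark reflection here: 2 n t cos θ_r = (m + ½) λ.
Snell's law: 1.22 sin 18.1° = 1.27 sin θ_r → sin θ_r = 0.298, cos θ_r = 0.954.
Minimum at m = 0: t = λ / (4 n cos θ_r) = 655 / (4 × 1.27 × 0.954) = 135 nm.

135 nm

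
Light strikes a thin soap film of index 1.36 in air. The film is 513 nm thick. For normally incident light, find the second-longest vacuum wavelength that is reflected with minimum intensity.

698 nm

Top surface (1.0 → 1.36): reflection off a higher-index medium gives a half-wave phase shift.
Bottom surface (1.36 → 1.0): reflection off a lower-index medium gives no phase shift.
Exactly one π shift → a net half-wave offset.
For minimum reflection here: 2 n t = m λ.
λ = 2 n t / m. The second-longest wavelength is m = 2: λ = 2 × 1.36 × 513 / 2.00 = 698 nm.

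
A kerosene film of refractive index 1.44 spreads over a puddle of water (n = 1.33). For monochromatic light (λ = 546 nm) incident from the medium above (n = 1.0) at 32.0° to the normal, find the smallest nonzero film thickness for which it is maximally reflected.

102 nm

Top surface (1.0 → 1.44): reflection off a higher-index medium gives a half-wave phase shift.
Bottom surface (1.44 → 1.33): reflection off a lower-index medium gives no phase shift.
Net: one phase inversion between the two reflected rays.
For bright reflection here: 2 n t cos θ_r = (m + ½) λ.
Snell's law: 1.0 sin 32.0° = 1.44 sin θ_r → sin θ_r = 0.368, cos θ_r = 0.930.
Minimum at m = 0: t = λ / (4 n cos θ_r) = 546 / (4 × 1.44 × 0.930) = 102 nm.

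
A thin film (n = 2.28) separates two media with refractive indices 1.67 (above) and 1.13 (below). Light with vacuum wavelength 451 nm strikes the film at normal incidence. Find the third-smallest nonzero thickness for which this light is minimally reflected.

297 nm

At the upper boundary (n = 1.67 to n = 2.28) the reflected ray undergoes a half-wave phase shift.
At the lower boundary (n = 2.28 to n = 1.13) the reflected ray undergoes no phase shift.
Exactly one π shift → a net half-wave offset.
For dark reflection here: 2 n t = m λ.
The third-smallest nonzero thickness corresponds to m = 3: t = m λ / (2 n) = 3.00 × 451 / (2 × 2.28) = 297 nm.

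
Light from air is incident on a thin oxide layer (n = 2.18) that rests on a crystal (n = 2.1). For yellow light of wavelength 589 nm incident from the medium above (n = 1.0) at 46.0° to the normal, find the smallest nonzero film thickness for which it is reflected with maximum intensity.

71.6 nm

Top surface (1.0 → 2.18): reflection off a higher-index medium gives a half-wave phase shift.
Bottom surface (2.18 → 2.1): reflection off a lower-index medium gives no phase shift.
Exactly one π shift → a net half-wave offset.
With one net inversion, constructive interference in reflection requires 2 n t cos θ_r = (m + ½) λ.
Snell's law: 1.0 sin 46.0° = 2.18 sin θ_r → sin θ_r = 0.330, cos θ_r = 0.944.
Minimum at m = 0: t = λ / (4 n cos θ_r) = 589 / (4 × 2.18 × 0.944) = 71.6 nm.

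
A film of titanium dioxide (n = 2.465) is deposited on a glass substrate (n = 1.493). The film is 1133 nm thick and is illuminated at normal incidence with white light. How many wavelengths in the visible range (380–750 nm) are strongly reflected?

Ray reflecting at the top interface goes from n = 1.0 toward n = 2.465: a half-wave phase shift.
Bottom surface (2.465 → 1.493): reflection off a lower-index medium gives no phase shift.
Exactly one π shift → a net half-wave offset.
So the condition for constructive reflection is 2 n t = (m + ½) λ.
λ = 2 n t / (m + ½) = 5586 / (m + ½) nm.
m=6: 859 nm (IR); m=7: 745 nm (visible); m=8: 657 nm (visible); m=9: 588 nm (visible); m=10: 532 nm (visible); m=11: 486 nm (visible); m=12: 447 nm (visible); m=13: 414 nm (visible); m=14: 385 nm (visible); m=15: 360 nm (UV).

8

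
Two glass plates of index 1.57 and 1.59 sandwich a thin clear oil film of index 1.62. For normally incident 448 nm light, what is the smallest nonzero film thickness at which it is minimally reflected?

138 nm

Top surface (1.57 → 1.62): reflection off a higher-index medium gives a half-wave phase shift.
At the lower boundary (n = 1.62 to n = 1.59) the reflected ray undergoes no phase shift.
Exactly one π shift → a net half-wave offset.
With one net inversion, destructive interference in reflection requires 2 n t = m λ.
The smallest nonzero thickness corresponds to m = 1: t = m λ / (2 n) = 1.00 × 448 / (2 × 1.62) = 138 nm.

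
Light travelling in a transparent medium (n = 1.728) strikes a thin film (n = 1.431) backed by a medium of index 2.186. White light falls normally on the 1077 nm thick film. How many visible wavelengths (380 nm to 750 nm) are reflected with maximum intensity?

4

Top surface (1.728 → 1.431): reflection off a lower-index medium gives no phase shift.
Ray reflecting at the bottom interface goes from n = 1.431 toward n = 2.186: a half-wave phase shift.
The two reflections differ by half a wavelength.
So the condition for constructive reflection is 2 n t = (m + ½) λ.
λ = 2 n t / (m + ½) = 3082 / (m + ½) nm.
m=3: 881 nm (IR); m=4: 685 nm (visible); m=5: 560 nm (visible); m=6: 474 nm (visible); m=7: 411 nm (visible); m=8: 363 nm (UV).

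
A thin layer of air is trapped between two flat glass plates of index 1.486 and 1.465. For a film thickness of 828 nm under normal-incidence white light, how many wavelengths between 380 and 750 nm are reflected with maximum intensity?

2

Ray reflecting at the top interface goes from n = 1.486 toward n = 1.0: no phase shift.
Ray reflecting at the bottom interface goes from n = 1.0 toward n = 1.465: a half-wave phase shift.
Exactly one π shift → a net half-wave offset.
So the condition for constructive reflection is 2 n t = (m + ½) λ.
λ = 2 n t / (m + ½) = 1656 / (m + ½) nm.
m=1: 1104 nm (IR); m=2: 662 nm (visible); m=3: 473 nm (visible); m=4: 368 nm (UV).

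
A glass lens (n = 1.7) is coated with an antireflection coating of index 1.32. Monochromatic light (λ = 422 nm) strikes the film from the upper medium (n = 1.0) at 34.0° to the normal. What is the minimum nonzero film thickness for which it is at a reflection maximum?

176 nm

Top surface (1.0 → 1.32): reflection off a higher-index medium gives a half-wave phase shift.
At the lower boundary (n = 1.32 to n = 1.7) the reflected ray undergoes a half-wave phase shift.
The two reflections carry the same phase change, so no net offset.
For strong reflection here: 2 n t cos θ_r = m λ.
Snell's law: 1.0 sin 34.0° = 1.32 sin θ_r → sin θ_r = 0.424, cos θ_r = 0.906.
Minimum nonzero at m = 1: t = λ / (2 n cos θ_r) = 422 / (2 × 1.32 × 0.906) = 176 nm.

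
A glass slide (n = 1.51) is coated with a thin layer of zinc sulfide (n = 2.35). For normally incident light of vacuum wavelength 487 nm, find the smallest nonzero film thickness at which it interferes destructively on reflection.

At the upper boundary (n = 1.0 to n = 2.35) the reflected ray undergoes a half-wave phase shift.
At the lower boundary (n = 2.35 to n = 1.51) the reflected ray undergoes no phase shift.
Net: one phase inversion between the two reflected rays.
For minimum reflection here: 2 n t = m λ.
Minimum nonzero at m = 1: t = λ / (2 n) = 487 / (2 × 2.35) = 104 nm.

104 nm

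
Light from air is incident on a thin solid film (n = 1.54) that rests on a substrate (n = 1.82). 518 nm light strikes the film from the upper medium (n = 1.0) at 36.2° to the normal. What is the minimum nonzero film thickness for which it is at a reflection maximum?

Ray reflecting at the top interface goes from n = 1.0 toward n = 1.54: a half-wave phase shift.
Ray reflecting at the bottom interface goes from n = 1.54 toward n = 1.82: a half-wave phase shift.
Net: no relative phase inversion (both shifts match).
For maximum reflection here: 2 n t cos θ_r = m λ.
Snell's law: 1.0 sin 36.2° = 1.54 sin θ_r → sin θ_r = 0.384, cos θ_r = 0.924.
Minimum nonzero at m = 1: t = λ / (2 n cos θ_r) = 518 / (2 × 1.54 × 0.924) = 182 nm.

182 nm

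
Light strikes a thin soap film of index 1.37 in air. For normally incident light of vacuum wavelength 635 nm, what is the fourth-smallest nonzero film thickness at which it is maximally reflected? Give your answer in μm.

0.811 μm

Top surface (1.0 → 1.37): reflection off a higher-index medium gives a half-wave phase shift.
Bottom surface (1.37 → 1.0): reflection off a lower-index medium gives no phase shift.
Net: one phase inversion between the two reflected rays.
So the condition for constructive reflection is 2 n t = (m + ½) λ.
The fourth-smallest nonzero thickness corresponds to m = 3: t = (m + ½) λ / (2 n) = 3.50 × 635 / (2 × 1.37) = 811 nm.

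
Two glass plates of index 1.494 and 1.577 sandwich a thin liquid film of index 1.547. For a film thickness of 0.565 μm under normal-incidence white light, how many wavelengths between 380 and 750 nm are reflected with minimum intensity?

At the upper boundary (n = 1.494 to n = 1.547) the reflected ray undergoes a half-wave phase shift.
At the lower boundary (n = 1.547 to n = 1.577) the reflected ray undergoes a half-wave phase shift.
The two reflections carry the same phase change, so no net offset.
So the condition for destructive reflection is 2 n t = (m + ½) λ.
λ = 2 n t / (m + ½) = 1748 / (m + ½) nm.
m=1: 1165 nm (IR); m=2: 699 nm (visible); m=3: 499 nm (visible); m=4: 388 nm (visible); m=5: 318 nm (UV).

3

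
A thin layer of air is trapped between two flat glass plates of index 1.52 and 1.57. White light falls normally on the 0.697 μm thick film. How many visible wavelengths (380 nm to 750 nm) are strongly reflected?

2

Ray reflecting at the top interface goes from n = 1.52 toward n = 1.0: no phase shift.
Bottom surface (1.0 → 1.57): reflection off a higher-index medium gives a half-wave phase shift.
Exactly one π shift → a net half-wave offset.
With one net inversion, constructive interference in reflection requires 2 n t = (m + ½) λ.
λ = 2 n t / (m + ½) = 1394 / (m + ½) nm.
m=1: 929 nm (IR); m=2: 558 nm (visible); m=3: 398 nm (visible); m=4: 310 nm (UV).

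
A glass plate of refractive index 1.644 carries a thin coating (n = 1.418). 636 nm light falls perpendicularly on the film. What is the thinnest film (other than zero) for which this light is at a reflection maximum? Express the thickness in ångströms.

2243 Å

Ray reflecting at the top interface goes from n = 1.0 toward n = 1.418: a half-wave phase shift.
Ray reflecting at the bottom interface goes from n = 1.418 toward n = 1.644: a half-wave phase shift.
The two reflections carry the same phase change, so no net offset.
With no net inversion, constructive interference in reflection requires 2 n t = m λ.
Minimum nonzero at m = 1: t = λ / (2 n) = 636 / (2 × 1.418) = 224 nm.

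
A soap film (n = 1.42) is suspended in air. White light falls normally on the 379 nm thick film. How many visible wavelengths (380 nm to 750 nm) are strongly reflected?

2

At the upper boundary (n = 1.0 to n = 1.42) the reflected ray undergoes a half-wave phase shift.
Ray reflecting at the bottom interface goes from n = 1.42 toward n = 1.0: no phase shift.
Net: one phase inversion between the two reflected rays.
For strong reflection here: 2 n t = (m + ½) λ.
λ = 2 n t / (m + ½) = 1076 / (m + ½) nm.
m=0: 2153 nm (IR); m=1: 718 nm (visible); m=2: 431 nm (visible); m=3: 308 nm (UV).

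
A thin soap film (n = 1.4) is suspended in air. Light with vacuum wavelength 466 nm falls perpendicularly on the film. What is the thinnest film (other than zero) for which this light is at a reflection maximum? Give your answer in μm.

0.0832 μm

Ray reflecting at the top interface goes from n = 1.0 toward n = 1.4: a half-wave phase shift.
Ray reflecting at the bottom interface goes from n = 1.4 toward n = 1.0: no phase shift.
Net: one phase inversion between the two reflected rays.
With one net inversion, constructive interference in reflection requires 2 n t = (m + ½) λ.
Minimum at m = 0: t = λ / (4 n) = 466 / (4 × 1.4) = 83.2 nm.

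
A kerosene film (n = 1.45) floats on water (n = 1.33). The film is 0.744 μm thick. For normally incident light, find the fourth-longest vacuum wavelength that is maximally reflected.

616 nm

Ray reflecting at the top interface goes from n = 1.0 toward n = 1.45: a half-wave phase shift.
At the lower boundary (n = 1.45 to n = 1.33) the reflected ray undergoes no phase shift.
Net: one phase inversion between the two reflected rays.
So the condition for constructive reflection is 2 n t = (m + ½) λ.
λ = 2 n t / (m + ½). The fourth-longest wavelength is m = 3: λ = 2 × 1.45 × 744 / 3.50 = 616 nm.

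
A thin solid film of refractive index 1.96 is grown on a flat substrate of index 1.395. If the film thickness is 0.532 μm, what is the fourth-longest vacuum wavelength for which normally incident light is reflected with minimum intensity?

At the upper boundary (n = 1.0 to n = 1.96) the reflected ray undergoes a half-wave phase shift.
Bottom surface (1.96 → 1.395): reflection off a lower-index medium gives no phase shift.
The two reflections differ by half a wavelength.
For weak reflection here: 2 n t = m λ.
λ = 2 n t / m. The fourth-longest wavelength is m = 4: λ = 2 × 1.96 × 532 / 4.00 = 521 nm.

521 nm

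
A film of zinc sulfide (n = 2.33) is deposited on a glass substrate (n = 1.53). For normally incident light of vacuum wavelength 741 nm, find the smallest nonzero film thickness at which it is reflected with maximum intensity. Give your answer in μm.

0.0795 μm

Top surface (1.0 → 2.33): reflection off a higher-index medium gives a half-wave phase shift.
Bottom surface (2.33 → 1.53): reflection off a lower-index medium gives no phase shift.
Exactly one π shift → a net half-wave offset.
With one net inversion, constructive interference in reflection requires 2 n t = (m + ½) λ.
Minimum at m = 0: t = λ / (4 n) = 741 / (4 × 2.33) = 79.5 nm.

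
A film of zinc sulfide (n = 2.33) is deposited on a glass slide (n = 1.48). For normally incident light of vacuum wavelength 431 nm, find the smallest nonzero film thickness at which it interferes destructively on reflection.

Ray reflecting at the top interface goes from n = 1.0 toward n = 2.33: a half-wave phase shift.
Ray reflecting at the bottom interface goes from n = 2.33 toward n = 1.48: no phase shift.
Exactly one π shift → a net half-wave offset.
So the condition for destructive reflection is 2 n t = m λ.
Minimum nonzero at m = 1: t = λ / (2 n) = 431 / (2 × 2.33) = 92.5 nm.

92.5 nm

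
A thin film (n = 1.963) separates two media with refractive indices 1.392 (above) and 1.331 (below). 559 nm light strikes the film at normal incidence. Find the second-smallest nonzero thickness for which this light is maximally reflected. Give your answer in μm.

Top surface (1.392 → 1.963): reflection off a higher-index medium gives a half-wave phase shift.
Ray reflecting at the bottom interface goes from n = 1.963 toward n = 1.331: no phase shift.
Exactly one π shift → a net half-wave offset.
So the condition for constructive reflection is 2 n t = (m + ½) λ.
The second-smallest nonzero thickness corresponds to m = 1: t = (m + ½) λ / (2 n) = 1.50 × 559 / (2 × 1.963) = 214 nm.

0.214 μm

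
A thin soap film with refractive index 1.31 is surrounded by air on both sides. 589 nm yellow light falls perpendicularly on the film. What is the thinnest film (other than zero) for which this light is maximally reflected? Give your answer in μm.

0.112 μm

Ray reflecting at the top interface goes from n = 1.0 toward n = 1.31: a half-wave phase shift.
Ray reflecting at the bottom interface goes from n = 1.31 toward n = 1.0: no phase shift.
The two reflections differ by half a wavelength.
With one net inversion, constructive interference in reflection requires 2 n t = (m + ½) λ.
Minimum at m = 0: t = λ / (4 n) = 589 / (4 × 1.31) = 112 nm.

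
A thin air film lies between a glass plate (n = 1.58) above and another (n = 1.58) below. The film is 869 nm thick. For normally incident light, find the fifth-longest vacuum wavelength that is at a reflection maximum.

386 nm

Top surface (1.58 → 1.0): reflection off a lower-index medium gives no phase shift.
Bottom surface (1.0 → 1.58): reflection off a higher-index medium gives a half-wave phase shift.
Net: one phase inversion between the two reflected rays.
So the condition for constructive reflection is 2 n t = (m + ½) λ.
λ = 2 n t / (m + ½). The fifth-longest wavelength is m = 4: λ = 2 × 1.0 × 869 / 4.50 = 386 nm.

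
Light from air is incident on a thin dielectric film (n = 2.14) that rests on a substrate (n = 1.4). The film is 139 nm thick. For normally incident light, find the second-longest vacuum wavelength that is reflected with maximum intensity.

397 nm

Ray reflecting at the top interface goes from n = 1.0 toward n = 2.14: a half-wave phase shift.
At the lower boundary (n = 2.14 to n = 1.4) the reflected ray undergoes no phase shift.
The two reflections differ by half a wavelength.
So the condition for constructive reflection is 2 n t = (m + ½) λ.
λ = 2 n t / (m + ½). The second-longest wavelength is m = 1: λ = 2 × 2.14 × 139 / 1.50 = 397 nm.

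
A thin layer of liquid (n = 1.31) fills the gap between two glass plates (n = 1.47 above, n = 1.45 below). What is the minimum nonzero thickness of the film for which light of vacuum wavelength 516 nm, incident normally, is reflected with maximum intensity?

Top surface (1.47 → 1.31): reflection off a lower-index medium gives no phase shift.
Ray reflecting at the bottom interface goes from n = 1.31 toward n = 1.45: a half-wave phase shift.
Net: one phase inversion between the two reflected rays.
For maximum reflection here: 2 n t = (m + ½) λ.
Minimum at m = 0: t = λ / (4 n) = 516 / (4 × 1.31) = 98.5 nm.

98.5 nm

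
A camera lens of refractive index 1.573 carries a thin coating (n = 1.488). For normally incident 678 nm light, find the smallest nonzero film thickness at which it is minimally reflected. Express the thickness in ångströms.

Ray reflecting at the top interface goes from n = 1.0 toward n = 1.488: a half-wave phase shift.
At the lower boundary (n = 1.488 to n = 1.573) the reflected ray undergoes a half-wave phase shift.
The two reflections carry the same phase change, so no net offset.
For weak reflection here: 2 n t = (m + ½) λ.
Minimum at m = 0: t = λ / (4 n) = 678 / (4 × 1.488) = 114 nm.

1139 Å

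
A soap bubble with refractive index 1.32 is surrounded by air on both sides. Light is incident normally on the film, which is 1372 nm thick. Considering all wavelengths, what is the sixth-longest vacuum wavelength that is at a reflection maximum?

Ray reflecting at the top interface goes from n = 1.0 toward n = 1.32: a half-wave phase shift.
Bottom surface (1.32 → 1.0): reflection off a lower-index medium gives no phase shift.
Exactly one π shift → a net half-wave offset.
With one net inversion, constructive interference in reflection requires 2 n t = (m + ½) λ.
λ = 2 n t / (m + ½). The sixth-longest wavelength is m = 5: λ = 2 × 1.32 × 1372 / 5.50 = 659 nm.

659 nm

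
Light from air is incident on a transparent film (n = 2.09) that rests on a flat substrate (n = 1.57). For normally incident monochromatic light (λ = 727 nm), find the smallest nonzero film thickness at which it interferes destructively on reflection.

Ray reflecting at the top interface goes from n = 1.0 toward n = 2.09: a half-wave phase shift.
Bottom surface (2.09 → 1.57): reflection off a lower-index medium gives no phase shift.
The two reflections differ by half a wavelength.
So the condition for destructive reflection is 2 n t = m λ.
Minimum nonzero at m = 1: t = λ / (2 n) = 727 / (2 × 2.09) = 174 nm.

174 nm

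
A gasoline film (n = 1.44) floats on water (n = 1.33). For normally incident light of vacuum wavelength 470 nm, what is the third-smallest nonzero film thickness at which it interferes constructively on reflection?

408 nm

At the upper boundary (n = 1.0 to n = 1.44) the reflected ray undergoes a half-wave phase shift.
Ray reflecting at the bottom interface goes from n = 1.44 toward n = 1.33: no phase shift.
Net: one phase inversion between the two reflected rays.
With one net inversion, constructive interference in reflection requires 2 n t = (m + ½) λ.
The third-smallest nonzero thickness corresponds to m = 2: t = (m + ½) λ / (2 n) = 2.50 × 470 / (2 × 1.44) = 408 nm.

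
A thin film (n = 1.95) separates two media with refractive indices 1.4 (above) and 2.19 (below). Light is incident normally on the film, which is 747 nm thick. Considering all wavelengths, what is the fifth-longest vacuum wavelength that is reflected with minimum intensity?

At the upper boundary (n = 1.4 to n = 1.95) the reflected ray undergoes a half-wave phase shift.
At the lower boundary (n = 1.95 to n = 2.19) the reflected ray undergoes a half-wave phase shift.
The two reflections carry the same phase change, so no net offset.
So the condition for destructive reflection is 2 n t = (m + ½) λ.
λ = 2 n t / (m + ½). The fifth-longest wavelength is m = 4: λ = 2 × 1.95 × 747 / 4.50 = 647 nm.

647 nm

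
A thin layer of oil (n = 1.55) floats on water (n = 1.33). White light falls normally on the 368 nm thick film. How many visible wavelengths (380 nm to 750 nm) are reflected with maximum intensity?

At the upper boundary (n = 1.0 to n = 1.55) the reflected ray undergoes a half-wave phase shift.
Ray reflecting at the bottom interface goes from n = 1.55 toward n = 1.33: no phase shift.
Exactly one π shift → a net half-wave offset.
With one net inversion, constructive interference in reflection requires 2 n t = (m + ½) λ.
λ = 2 n t / (m + ½) = 1141 / (m + ½) nm.
m=1: 761 nm (IR); m=2: 456 nm (visible); m=3: 326 nm (UV).

1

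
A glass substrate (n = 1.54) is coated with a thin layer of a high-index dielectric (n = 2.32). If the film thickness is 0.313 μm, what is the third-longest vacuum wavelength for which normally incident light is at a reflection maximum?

581 nm

Ray reflecting at the top interface goes from n = 1.0 toward n = 2.32: a half-wave phase shift.
Bottom surface (2.32 → 1.54): reflection off a lower-index medium gives no phase shift.
The two reflections differ by half a wavelength.
So the condition for constructive reflection is 2 n t = (m + ½) λ.
λ = 2 n t / (m + ½). The third-longest wavelength is m = 2: λ = 2 × 2.32 × 313 / 2.50 = 581 nm.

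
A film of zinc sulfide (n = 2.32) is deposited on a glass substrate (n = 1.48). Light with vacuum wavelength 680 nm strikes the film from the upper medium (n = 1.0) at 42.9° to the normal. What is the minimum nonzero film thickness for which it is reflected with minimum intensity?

Ray reflecting at the top interface goes from n = 1.0 toward n = 2.32: a half-wave phase shift.
At the lower boundary (n = 2.32 to n = 1.48) the reflected ray undergoes no phase shift.
The two reflections differ by half a wavelength.
So the condition for destructive reflection is 2 n t cos θ_r = m λ.
Snell's law: 1.0 sin 42.9° = 2.32 sin θ_r → sin θ_r = 0.293, cos θ_r = 0.956.
Minimum nonzero at m = 1: t = λ / (2 n cos θ_r) = 680 / (2 × 2.32 × 0.956) = 153 nm.

153 nm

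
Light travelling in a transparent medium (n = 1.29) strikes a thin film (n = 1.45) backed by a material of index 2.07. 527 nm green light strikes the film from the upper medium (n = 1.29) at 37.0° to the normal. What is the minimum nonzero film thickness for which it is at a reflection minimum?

Top surface (1.29 → 1.45): reflection off a higher-index medium gives a half-wave phase shift.
At the lower boundary (n = 1.45 to n = 2.07) the reflected ray undergoes a half-wave phase shift.
The two reflections carry the same phase change, so no net offset.
So the condition for destructive reflection is 2 n t cos θ_r = (m + ½) λ.
Snell's law: 1.29 sin 37.0° = 1.45 sin θ_r → sin θ_r = 0.535, cos θ_r = 0.845.
Minimum at m = 0: t = λ / (4 n cos θ_r) = 527 / (4 × 1.45 × 0.845) = 108 nm.

108 nm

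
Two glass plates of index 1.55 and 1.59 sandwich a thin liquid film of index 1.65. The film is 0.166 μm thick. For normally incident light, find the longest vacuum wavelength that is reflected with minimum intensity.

548 nm

Top surface (1.55 → 1.65): reflection off a higher-index medium gives a half-wave phase shift.
Ray reflecting at the bottom interface goes from n = 1.65 toward n = 1.59: no phase shift.
Net: one phase inversion between the two reflected rays.
With one net inversion, destructive interference in reflection requires 2 n t = m λ.
λ = 2 n t / m. The longest wavelength is m = 1: λ = 2 × 1.65 × 166 / 1.00 = 548 nm.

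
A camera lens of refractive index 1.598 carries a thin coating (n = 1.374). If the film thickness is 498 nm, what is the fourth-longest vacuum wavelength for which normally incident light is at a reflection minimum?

Ray reflecting at the top interface goes from n = 1.0 toward n = 1.374: a half-wave phase shift.
Ray reflecting at the bottom interface goes from n = 1.374 toward n = 1.598: a half-wave phase shift.
Net: no relative phase inversion (both shifts match).
For dark reflection here: 2 n t = (m + ½) λ.
λ = 2 n t / (m + ½). The fourth-longest wavelength is m = 3: λ = 2 × 1.374 × 498 / 3.50 = 391 nm.

391 nm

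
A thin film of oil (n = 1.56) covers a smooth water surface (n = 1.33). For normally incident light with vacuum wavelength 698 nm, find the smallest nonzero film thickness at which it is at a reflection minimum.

Top surface (1.0 → 1.56): reflection off a higher-index medium gives a half-wave phase shift.
Bottom surface (1.56 → 1.33): reflection off a lower-index medium gives no phase shift.
The two reflections differ by half a wavelength.
So the condition for destructive reflection is 2 n t = m λ.
Minimum nonzero at m = 1: t = λ / (2 n) = 698 / (2 × 1.56) = 224 nm.

224 nm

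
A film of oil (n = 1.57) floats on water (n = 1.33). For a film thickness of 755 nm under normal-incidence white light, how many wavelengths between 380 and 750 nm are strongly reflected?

3

Top surface (1.0 → 1.57): reflection off a higher-index medium gives a half-wave phase shift.
Ray reflecting at the bottom interface goes from n = 1.57 toward n = 1.33: no phase shift.
The two reflections differ by half a wavelength.
For maximum reflection here: 2 n t = (m + ½) λ.
λ = 2 n t / (m + ½) = 2371 / (m + ½) nm.
m=2: 948 nm (IR); m=3: 677 nm (visible); m=4: 527 nm (visible); m=5: 431 nm (visible); m=6: 365 nm (UV).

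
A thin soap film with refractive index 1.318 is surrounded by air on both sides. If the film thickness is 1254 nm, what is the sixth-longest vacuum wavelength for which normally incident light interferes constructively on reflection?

601 nm

Top surface (1.0 → 1.318): reflection off a higher-index medium gives a half-wave phase shift.
Ray reflecting at the bottom interface goes from n = 1.318 toward n = 1.0: no phase shift.
Exactly one π shift → a net half-wave offset.
For maximum reflection here: 2 n t = (m + ½) λ.
λ = 2 n t / (m + ½). The sixth-longest wavelength is m = 5: λ = 2 × 1.318 × 1254 / 5.50 = 601 nm.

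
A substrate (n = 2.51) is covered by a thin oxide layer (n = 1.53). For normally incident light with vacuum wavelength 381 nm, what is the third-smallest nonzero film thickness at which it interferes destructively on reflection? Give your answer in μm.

0.311 μm

At the upper boundary (n = 1.0 to n = 1.53) the reflected ray undergoes a half-wave phase shift.
Bottom surface (1.53 → 2.51): reflection off a higher-index medium gives a half-wave phase shift.
Net: no relative phase inversion (both shifts match).
With no net inversion, destructive interference in reflection requires 2 n t = (m + ½) λ.
The third-smallest nonzero thickness corresponds to m = 2: t = (m + ½) λ / (2 n) = 2.50 × 381 / (2 × 1.53) = 311 nm.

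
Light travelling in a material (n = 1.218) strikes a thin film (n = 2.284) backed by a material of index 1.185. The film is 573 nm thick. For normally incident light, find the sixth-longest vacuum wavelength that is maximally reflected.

Top surface (1.218 → 2.284): reflection off a higher-index medium gives a half-wave phase shift.
Ray reflecting at the bottom interface goes from n = 2.284 toward n = 1.185: no phase shift.
Net: one phase inversion between the two reflected rays.
So the condition for constructive reflection is 2 n t = (m + ½) λ.
λ = 2 n t / (m + ½). The sixth-longest wavelength is m = 5: λ = 2 × 2.284 × 573 / 5.50 = 476 nm.

476 nm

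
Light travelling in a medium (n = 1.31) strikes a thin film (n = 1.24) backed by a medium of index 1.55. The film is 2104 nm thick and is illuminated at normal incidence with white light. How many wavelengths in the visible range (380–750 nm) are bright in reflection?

7

Ray reflecting at the top interface goes from n = 1.31 toward n = 1.24: no phase shift.
Bottom surface (1.24 → 1.55): reflection off a higher-index medium gives a half-wave phase shift.
Exactly one π shift → a net half-wave offset.
With one net inversion, constructive interference in reflection requires 2 n t = (m + ½) λ.
λ = 2 n t / (m + ½) = 5218 / (m + ½) nm.
m=6: 803 nm (IR); m=7: 696 nm (visible); m=8: 614 nm (visible); m=9: 549 nm (visible); m=10: 497 nm (visible); m=11: 454 nm (visible); m=12: 417 nm (visible); m=13: 387 nm (visible); m=14: 360 nm (UV).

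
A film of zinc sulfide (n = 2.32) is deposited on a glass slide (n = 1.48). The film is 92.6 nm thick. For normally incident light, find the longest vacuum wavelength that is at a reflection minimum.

Ray reflecting at the top interface goes from n = 1.0 toward n = 2.32: a half-wave phase shift.
Ray reflecting at the bottom interface goes from n = 2.32 toward n = 1.48: no phase shift.
Exactly one π shift → a net half-wave offset.
For dark reflection here: 2 n t = m λ.
λ = 2 n t / m. The longest wavelength is m = 1: λ = 2 × 2.32 × 92.6 / 1.00 = 430 nm.

430 nm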